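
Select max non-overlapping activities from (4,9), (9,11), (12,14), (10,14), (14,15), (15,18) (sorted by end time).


Greedy: pick earliest-ending, then skip overlaps.
Selected (5 activities): [(4, 9), (9, 11), (12, 14), (14, 15), (15, 18)]


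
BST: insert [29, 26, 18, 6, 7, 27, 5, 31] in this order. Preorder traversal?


Root = 29; build tree by BST insertion.
Preorder traversal: [29, 26, 18, 6, 5, 7, 27, 31]


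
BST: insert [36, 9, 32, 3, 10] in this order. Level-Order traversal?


Root = 36; build tree by BST insertion.
Level-Order traversal: [36, 9, 3, 32, 10]


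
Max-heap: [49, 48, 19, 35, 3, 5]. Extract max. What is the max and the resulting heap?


Max = 49
Replace root with last, heapify down
Resulting heap: [48, 35, 19, 5, 3]


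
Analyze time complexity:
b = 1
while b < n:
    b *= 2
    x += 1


Per nesting level: O(log n) = O(log n)
Complexity: O(log n)


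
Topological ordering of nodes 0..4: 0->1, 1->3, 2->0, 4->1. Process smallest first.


Kahn's algorithm, process smallest node first
Order: [2, 0, 4, 1, 3]


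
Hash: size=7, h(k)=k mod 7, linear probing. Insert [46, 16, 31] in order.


Insertions: 46->slot 4; 16->slot 2; 31->slot 3
Table: [None, None, 16, 31, 46, None, None]


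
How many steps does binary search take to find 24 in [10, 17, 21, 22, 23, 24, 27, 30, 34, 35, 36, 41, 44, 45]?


Search for 24:
[0,13] mid=6 arr[6]=27
[0,5] mid=2 arr[2]=21
[3,5] mid=4 arr[4]=23
[5,5] mid=5 arr[5]=24
Total: 4 comparisons


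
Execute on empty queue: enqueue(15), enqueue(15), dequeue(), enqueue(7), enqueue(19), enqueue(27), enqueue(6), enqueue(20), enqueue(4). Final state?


enqueue(15) -> [15]
enqueue(15) -> [15, 15]
dequeue() returns 15 -> [15]
enqueue(7) -> [15, 7]
enqueue(19) -> [15, 7, 19]
enqueue(27) -> [15, 7, 19, 27]
enqueue(6) -> [15, 7, 19, 27, 6]
enqueue(20) -> [15, 7, 19, 27, 6, 20]
enqueue(4) -> [15, 7, 19, 27, 6, 20, 4]
Final queue (front to back): [15, 7, 19, 27, 6, 20, 4]


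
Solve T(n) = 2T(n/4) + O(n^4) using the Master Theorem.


a=2, b=4, c=4. log_4(2)=0.5 < c=4. Case 3: O(n^c) = O(n^4)
Complexity: O(n^4)


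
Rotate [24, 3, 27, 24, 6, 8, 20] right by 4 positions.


Right rotate by 4: [24, 6, 8, 20, 24, 3, 27]


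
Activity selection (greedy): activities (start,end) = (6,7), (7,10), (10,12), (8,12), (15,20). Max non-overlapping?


Greedy: pick earliest-ending, then skip overlaps.
Selected (4 activities): [(6, 7), (7, 10), (10, 12), (15, 20)]


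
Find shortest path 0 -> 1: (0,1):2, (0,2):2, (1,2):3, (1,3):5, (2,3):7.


Dijkstra from 0:
Distances: {0: 0, 1: 2, 2: 2, 3: 7}
Shortest distance to 1 = 2, path = [0, 1]


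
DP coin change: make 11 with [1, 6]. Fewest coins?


dp[0]=0; dp[i]=1+min(dp[i-c] for c in coins)
...dp[6]=1, dp[7]=2, dp[8]=3, dp[9]=4, dp[10]=5, dp[11]=6
Minimum coins for 11 = 6


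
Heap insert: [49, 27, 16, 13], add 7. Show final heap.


Append 7: [49, 27, 16, 13, 7]
Bubble up: no swaps needed
Result: [49, 27, 16, 13, 7]


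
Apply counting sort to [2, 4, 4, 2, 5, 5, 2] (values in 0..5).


Count array: [0, 0, 3, 0, 2, 2]
Reconstruct: [2, 2, 2, 4, 4, 5, 5]


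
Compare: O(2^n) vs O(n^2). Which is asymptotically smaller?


quadratic grows slower than exponential
O(n^2) is asymptotically smaller; O(2^n) grows faster


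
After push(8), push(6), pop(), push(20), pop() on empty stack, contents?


push(8) -> [8]
push(6) -> [8, 6]
pop() returns 6 -> [8]
push(20) -> [8, 20]
pop() returns 20 -> [8]
Final stack (bottom to top): [8]


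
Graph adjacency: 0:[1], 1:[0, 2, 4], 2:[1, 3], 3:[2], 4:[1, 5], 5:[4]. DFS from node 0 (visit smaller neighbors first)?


DFS stack-based: start with [0]
Visit order: [0, 1, 2, 3, 4, 5]


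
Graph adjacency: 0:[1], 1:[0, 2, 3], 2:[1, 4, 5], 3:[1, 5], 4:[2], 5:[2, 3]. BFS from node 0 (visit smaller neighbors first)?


BFS queue: start with [0]
Visit order: [0, 1, 2, 3, 4, 5]


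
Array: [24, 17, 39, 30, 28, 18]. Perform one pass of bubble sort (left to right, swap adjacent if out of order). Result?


After one pass: [17, 24, 30, 28, 18, 39]


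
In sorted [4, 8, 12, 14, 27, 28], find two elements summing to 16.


Two pointers: lo=0, hi=5
Found pair: (4, 12) summing to 16


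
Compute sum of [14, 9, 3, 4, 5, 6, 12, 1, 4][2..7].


Prefix sums: [0, 14, 23, 26, 30, 35, 41, 53, 54, 58]
Sum[2..7] = prefix[8] - prefix[2] = 54 - 23 = 31


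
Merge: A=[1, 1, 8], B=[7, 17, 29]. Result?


Compare heads, take smaller each step.
Merged: [1, 1, 7, 8, 17, 29]


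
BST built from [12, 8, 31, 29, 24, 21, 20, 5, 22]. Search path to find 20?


BST root = 12
Search for 20: compare at each node
Path: [12, 31, 29, 24, 21, 20]


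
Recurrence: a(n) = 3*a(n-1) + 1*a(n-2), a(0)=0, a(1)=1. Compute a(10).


Build bottom-up:
...a(8)=3927, a(9)=12970, a(10)=3*12970+1*3927=42837


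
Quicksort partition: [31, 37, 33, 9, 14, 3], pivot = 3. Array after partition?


Elements <= 3 go left of pivot.
Result: [3, 37, 33, 9, 14, 31], pivot at index 0


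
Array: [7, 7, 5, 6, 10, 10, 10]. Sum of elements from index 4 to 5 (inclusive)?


Prefix sums: [0, 7, 14, 19, 25, 35, 45, 55]
Sum[4..5] = prefix[6] - prefix[4] = 45 - 25 = 20


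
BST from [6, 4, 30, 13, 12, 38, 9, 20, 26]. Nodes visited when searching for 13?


BST root = 6
Search for 13: compare at each node
Path: [6, 30, 13]


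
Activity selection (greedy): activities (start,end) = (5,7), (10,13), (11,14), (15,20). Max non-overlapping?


Greedy: pick earliest-ending, then skip overlaps.
Selected (3 activities): [(5, 7), (10, 13), (15, 20)]


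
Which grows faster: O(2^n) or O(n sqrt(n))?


n^1.5 grows slower than exponential
O(n sqrt(n)) is asymptotically smaller; O(2^n) grows faster


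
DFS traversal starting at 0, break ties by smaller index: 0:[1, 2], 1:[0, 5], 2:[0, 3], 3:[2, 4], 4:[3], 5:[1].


DFS stack-based: start with [0]
Visit order: [0, 1, 5, 2, 3, 4]


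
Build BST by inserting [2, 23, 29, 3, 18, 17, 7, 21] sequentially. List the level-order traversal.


Root = 2; build tree by BST insertion.
Level-Order traversal: [2, 23, 3, 29, 18, 17, 21, 7]


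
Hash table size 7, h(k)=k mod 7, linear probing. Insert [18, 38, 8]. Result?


Insertions: 18->slot 4; 38->slot 3; 8->slot 1
Table: [None, 8, None, 38, 18, None, None]


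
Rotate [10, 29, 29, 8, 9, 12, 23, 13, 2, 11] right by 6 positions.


Right rotate by 6: [9, 12, 23, 13, 2, 11, 10, 29, 29, 8]


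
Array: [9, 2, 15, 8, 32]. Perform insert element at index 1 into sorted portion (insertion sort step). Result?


After one pass: [2, 9, 15, 8, 32]


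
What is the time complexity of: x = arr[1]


Analysis: constant-time operation, no loop
Complexity: O(1)


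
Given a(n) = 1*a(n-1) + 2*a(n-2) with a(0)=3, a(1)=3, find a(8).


Build bottom-up:
...a(6)=129, a(7)=255, a(8)=1*255+2*129=513


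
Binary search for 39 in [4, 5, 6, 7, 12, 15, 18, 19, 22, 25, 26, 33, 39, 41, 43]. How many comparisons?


Search for 39:
[0,14] mid=7 arr[7]=19
[8,14] mid=11 arr[11]=33
[12,14] mid=13 arr[13]=41
[12,12] mid=12 arr[12]=39
Total: 4 comparisons


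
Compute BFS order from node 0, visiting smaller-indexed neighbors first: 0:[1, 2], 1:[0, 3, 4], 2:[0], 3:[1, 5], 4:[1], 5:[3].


BFS queue: start with [0]
Visit order: [0, 1, 2, 3, 4, 5]


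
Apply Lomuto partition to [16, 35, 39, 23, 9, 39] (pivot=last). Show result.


Elements <= 39 go left of pivot.
Result: [16, 35, 39, 23, 9, 39], pivot at index 5


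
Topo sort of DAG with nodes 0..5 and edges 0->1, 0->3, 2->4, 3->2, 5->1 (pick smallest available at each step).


Kahn's algorithm, process smallest node first
Order: [0, 3, 2, 4, 5, 1]


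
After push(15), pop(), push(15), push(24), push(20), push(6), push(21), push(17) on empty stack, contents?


push(15) -> [15]
pop() returns 15 -> []
push(15) -> [15]
push(24) -> [15, 24]
push(20) -> [15, 24, 20]
push(6) -> [15, 24, 20, 6]
push(21) -> [15, 24, 20, 6, 21]
push(17) -> [15, 24, 20, 6, 21, 17]
Final stack (bottom to top): [15, 24, 20, 6, 21, 17]


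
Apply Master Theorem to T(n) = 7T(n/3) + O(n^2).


a=7, b=3, c=2. log_3(7)=1.771 < c=2. Case 3: O(n^c) = O(n^2)
Complexity: O(n^2)


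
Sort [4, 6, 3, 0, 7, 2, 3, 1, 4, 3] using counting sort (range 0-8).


Count array: [1, 1, 1, 3, 2, 0, 1, 1, 0]
Reconstruct: [0, 1, 2, 3, 3, 3, 4, 4, 6, 7]


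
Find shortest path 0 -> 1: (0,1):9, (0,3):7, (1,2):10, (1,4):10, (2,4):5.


Dijkstra from 0:
Distances: {0: 0, 1: 9, 2: 19, 3: 7, 4: 19}
Shortest distance to 1 = 9, path = [0, 1]


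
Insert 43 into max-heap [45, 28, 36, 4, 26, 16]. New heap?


Append 43: [45, 28, 36, 4, 26, 16, 43]
Bubble up: swap idx 6(43) with idx 2(36)
Result: [45, 28, 43, 4, 26, 16, 36]


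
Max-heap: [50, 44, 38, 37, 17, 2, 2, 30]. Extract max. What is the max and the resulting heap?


Max = 50
Replace root with last, heapify down
Resulting heap: [44, 37, 38, 30, 17, 2, 2]


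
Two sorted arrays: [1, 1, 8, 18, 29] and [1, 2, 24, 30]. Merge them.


Compare heads, take smaller each step.
Merged: [1, 1, 1, 2, 8, 18, 24, 29, 30]


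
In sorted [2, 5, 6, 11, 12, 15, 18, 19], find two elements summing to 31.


Two pointers: lo=0, hi=7
Found pair: (12, 19) summing to 31


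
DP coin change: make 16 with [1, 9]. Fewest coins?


dp[0]=0; dp[i]=1+min(dp[i-c] for c in coins)
...dp[11]=3, dp[12]=4, dp[13]=5, dp[14]=6, dp[15]=7, dp[16]=8
Minimum coins for 16 = 8


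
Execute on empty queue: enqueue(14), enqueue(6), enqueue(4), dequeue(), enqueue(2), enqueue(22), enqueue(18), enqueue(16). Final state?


enqueue(14) -> [14]
enqueue(6) -> [14, 6]
enqueue(4) -> [14, 6, 4]
dequeue() returns 14 -> [6, 4]
enqueue(2) -> [6, 4, 2]
enqueue(22) -> [6, 4, 2, 22]
enqueue(18) -> [6, 4, 2, 22, 18]
enqueue(16) -> [6, 4, 2, 22, 18, 16]
Final queue (front to back): [6, 4, 2, 22, 18, 16]


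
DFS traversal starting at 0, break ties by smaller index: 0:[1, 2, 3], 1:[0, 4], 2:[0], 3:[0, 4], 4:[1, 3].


DFS stack-based: start with [0]
Visit order: [0, 1, 4, 3, 2]


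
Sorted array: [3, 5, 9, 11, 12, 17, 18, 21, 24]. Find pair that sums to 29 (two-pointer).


Two pointers: lo=0, hi=8
Found pair: (5, 24) summing to 29


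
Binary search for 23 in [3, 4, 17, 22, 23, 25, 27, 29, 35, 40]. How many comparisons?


Search for 23:
[0,9] mid=4 arr[4]=23
Total: 1 comparisons


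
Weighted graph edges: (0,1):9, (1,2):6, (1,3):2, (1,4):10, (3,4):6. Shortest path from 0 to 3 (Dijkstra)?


Dijkstra from 0:
Distances: {0: 0, 1: 9, 2: 15, 3: 11, 4: 17}
Shortest distance to 3 = 11, path = [0, 1, 3]


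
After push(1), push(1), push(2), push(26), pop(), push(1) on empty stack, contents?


push(1) -> [1]
push(1) -> [1, 1]
push(2) -> [1, 1, 2]
push(26) -> [1, 1, 2, 26]
pop() returns 26 -> [1, 1, 2]
push(1) -> [1, 1, 2, 1]
Final stack (bottom to top): [1, 1, 2, 1]


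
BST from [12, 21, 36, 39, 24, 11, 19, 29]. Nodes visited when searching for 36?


BST root = 12
Search for 36: compare at each node
Path: [12, 21, 36]


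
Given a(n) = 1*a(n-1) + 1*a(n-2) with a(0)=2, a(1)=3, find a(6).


Build bottom-up:
...a(4)=13, a(5)=21, a(6)=1*21+1*13=34


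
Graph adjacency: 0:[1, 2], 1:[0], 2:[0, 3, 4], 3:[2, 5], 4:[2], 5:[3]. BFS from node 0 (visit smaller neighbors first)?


BFS queue: start with [0]
Visit order: [0, 1, 2, 3, 4, 5]


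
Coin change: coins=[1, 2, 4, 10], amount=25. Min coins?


dp[0]=0; dp[i]=1+min(dp[i-c] for c in coins)
...dp[20]=2, dp[21]=3, dp[22]=3, dp[23]=4, dp[24]=3, dp[25]=4
Minimum coins for 25 = 4


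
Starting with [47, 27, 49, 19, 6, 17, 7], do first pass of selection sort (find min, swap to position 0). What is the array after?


After one pass: [6, 27, 49, 19, 47, 17, 7]


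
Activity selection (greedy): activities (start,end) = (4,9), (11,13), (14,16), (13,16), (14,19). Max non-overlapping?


Greedy: pick earliest-ending, then skip overlaps.
Selected (3 activities): [(4, 9), (11, 13), (14, 16)]


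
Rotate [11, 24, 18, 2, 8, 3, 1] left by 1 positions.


Left rotate by 1: [24, 18, 2, 8, 3, 1, 11]


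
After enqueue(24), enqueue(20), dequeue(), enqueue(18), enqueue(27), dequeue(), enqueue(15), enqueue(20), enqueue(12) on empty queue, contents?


enqueue(24) -> [24]
enqueue(20) -> [24, 20]
dequeue() returns 24 -> [20]
enqueue(18) -> [20, 18]
enqueue(27) -> [20, 18, 27]
dequeue() returns 20 -> [18, 27]
enqueue(15) -> [18, 27, 15]
enqueue(20) -> [18, 27, 15, 20]
enqueue(12) -> [18, 27, 15, 20, 12]
Final queue (front to back): [18, 27, 15, 20, 12]


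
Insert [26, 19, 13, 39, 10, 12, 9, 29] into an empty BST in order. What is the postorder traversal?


Root = 26; build tree by BST insertion.
Postorder traversal: [9, 12, 10, 13, 19, 29, 39, 26]


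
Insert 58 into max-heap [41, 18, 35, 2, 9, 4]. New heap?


Append 58: [41, 18, 35, 2, 9, 4, 58]
Bubble up: swap idx 6(58) with idx 2(35); swap idx 2(58) with idx 0(41)
Result: [58, 18, 41, 2, 9, 4, 35]


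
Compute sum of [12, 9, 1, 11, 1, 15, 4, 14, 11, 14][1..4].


Prefix sums: [0, 12, 21, 22, 33, 34, 49, 53, 67, 78, 92]
Sum[1..4] = prefix[5] - prefix[1] = 34 - 12 = 22


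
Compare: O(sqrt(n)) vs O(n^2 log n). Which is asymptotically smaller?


sublinear grows slower than n^2 log n
O(sqrt(n)) is asymptotically smaller; O(n^2 log n) grows faster


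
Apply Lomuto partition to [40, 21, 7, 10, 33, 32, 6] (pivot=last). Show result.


Elements <= 6 go left of pivot.
Result: [6, 21, 7, 10, 33, 32, 40], pivot at index 0


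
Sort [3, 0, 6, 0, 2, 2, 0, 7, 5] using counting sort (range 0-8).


Count array: [3, 0, 2, 1, 0, 1, 1, 1, 0]
Reconstruct: [0, 0, 0, 2, 2, 3, 5, 6, 7]


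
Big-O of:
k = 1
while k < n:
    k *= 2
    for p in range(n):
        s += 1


Per nesting level: O(log n) * O(n) = O(n log n)
Complexity: O(n log n)


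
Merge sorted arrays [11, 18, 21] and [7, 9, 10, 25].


Compare heads, take smaller each step.
Merged: [7, 9, 10, 11, 18, 21, 25]


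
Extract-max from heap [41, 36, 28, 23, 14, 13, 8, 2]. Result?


Max = 41
Replace root with last, heapify down
Resulting heap: [36, 23, 28, 2, 14, 13, 8]


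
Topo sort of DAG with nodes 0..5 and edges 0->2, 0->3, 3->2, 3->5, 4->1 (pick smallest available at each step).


Kahn's algorithm, process smallest node first
Order: [0, 3, 2, 4, 1, 5]


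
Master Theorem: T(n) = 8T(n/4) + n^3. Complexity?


a=8, b=4, c=3. log_4(8)=1.5 < c=3. Case 3: O(n^c) = O(n^3)
Complexity: O(n^3)


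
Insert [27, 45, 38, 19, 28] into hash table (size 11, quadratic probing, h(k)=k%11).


Insertions: 27->slot 5; 45->slot 1; 38->slot 6; 19->slot 8; 28->slot 7
Table: [None, 45, None, None, None, 27, 38, 28, 19, None, None]


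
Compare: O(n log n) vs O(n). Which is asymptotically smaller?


linear grows slower than linearithmic
O(n) is asymptotically smaller; O(n log n) grows faster


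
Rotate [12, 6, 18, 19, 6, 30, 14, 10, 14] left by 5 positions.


Left rotate by 5: [30, 14, 10, 14, 12, 6, 18, 19, 6]


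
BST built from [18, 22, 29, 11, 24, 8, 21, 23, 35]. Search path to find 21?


BST root = 18
Search for 21: compare at each node
Path: [18, 22, 21]


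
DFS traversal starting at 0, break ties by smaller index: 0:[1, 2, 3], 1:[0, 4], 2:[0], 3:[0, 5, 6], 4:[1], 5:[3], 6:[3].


DFS stack-based: start with [0]
Visit order: [0, 1, 4, 2, 3, 5, 6]


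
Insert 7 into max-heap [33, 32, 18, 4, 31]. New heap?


Append 7: [33, 32, 18, 4, 31, 7]
Bubble up: no swaps needed
Result: [33, 32, 18, 4, 31, 7]


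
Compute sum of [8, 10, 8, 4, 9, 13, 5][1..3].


Prefix sums: [0, 8, 18, 26, 30, 39, 52, 57]
Sum[1..3] = prefix[4] - prefix[1] = 30 - 8 = 22


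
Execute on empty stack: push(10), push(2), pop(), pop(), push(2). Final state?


push(10) -> [10]
push(2) -> [10, 2]
pop() returns 2 -> [10]
pop() returns 10 -> []
push(2) -> [2]
Final stack (bottom to top): [2]


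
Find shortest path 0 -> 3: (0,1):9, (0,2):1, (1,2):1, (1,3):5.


Dijkstra from 0:
Distances: {0: 0, 1: 2, 2: 1, 3: 7}
Shortest distance to 3 = 7, path = [0, 2, 1, 3]


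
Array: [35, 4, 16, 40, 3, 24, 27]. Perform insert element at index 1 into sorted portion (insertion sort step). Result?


After one pass: [4, 35, 16, 40, 3, 24, 27]


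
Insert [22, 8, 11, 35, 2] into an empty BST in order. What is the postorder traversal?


Root = 22; build tree by BST insertion.
Postorder traversal: [2, 11, 8, 35, 22]


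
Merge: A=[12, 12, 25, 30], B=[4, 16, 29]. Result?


Compare heads, take smaller each step.
Merged: [4, 12, 12, 16, 25, 29, 30]


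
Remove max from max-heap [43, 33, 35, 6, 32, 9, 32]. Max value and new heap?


Max = 43
Replace root with last, heapify down
Resulting heap: [35, 33, 32, 6, 32, 9]


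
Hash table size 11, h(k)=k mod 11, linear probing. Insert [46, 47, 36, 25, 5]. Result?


Insertions: 46->slot 2; 47->slot 3; 36->slot 4; 25->slot 5; 5->slot 6
Table: [None, None, 46, 47, 36, 25, 5, None, None, None, None]


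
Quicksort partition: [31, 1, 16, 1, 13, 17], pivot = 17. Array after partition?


Elements <= 17 go left of pivot.
Result: [1, 16, 1, 13, 17, 31], pivot at index 4


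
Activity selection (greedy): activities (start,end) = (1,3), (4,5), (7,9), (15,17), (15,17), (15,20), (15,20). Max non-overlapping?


Greedy: pick earliest-ending, then skip overlaps.
Selected (4 activities): [(1, 3), (4, 5), (7, 9), (15, 17)]


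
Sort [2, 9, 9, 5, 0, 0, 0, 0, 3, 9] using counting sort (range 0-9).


Count array: [4, 0, 1, 1, 0, 1, 0, 0, 0, 3]
Reconstruct: [0, 0, 0, 0, 2, 3, 5, 9, 9, 9]


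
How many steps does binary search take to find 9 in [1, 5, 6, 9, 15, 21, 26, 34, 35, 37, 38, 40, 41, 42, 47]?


Search for 9:
[0,14] mid=7 arr[7]=34
[0,6] mid=3 arr[3]=9
Total: 2 comparisons


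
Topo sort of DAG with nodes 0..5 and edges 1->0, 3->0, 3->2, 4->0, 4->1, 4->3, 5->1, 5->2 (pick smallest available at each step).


Kahn's algorithm, process smallest node first
Order: [4, 3, 5, 1, 0, 2]


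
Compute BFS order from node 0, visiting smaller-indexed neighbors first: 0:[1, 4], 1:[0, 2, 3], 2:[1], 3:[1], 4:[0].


BFS queue: start with [0]
Visit order: [0, 1, 4, 2, 3]


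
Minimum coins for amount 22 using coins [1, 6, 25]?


dp[0]=0; dp[i]=1+min(dp[i-c] for c in coins)
...dp[17]=7, dp[18]=3, dp[19]=4, dp[20]=5, dp[21]=6, dp[22]=7
Minimum coins for 22 = 7


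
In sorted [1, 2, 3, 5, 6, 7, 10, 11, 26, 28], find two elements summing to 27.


Two pointers: lo=0, hi=9
Found pair: (1, 26) summing to 27


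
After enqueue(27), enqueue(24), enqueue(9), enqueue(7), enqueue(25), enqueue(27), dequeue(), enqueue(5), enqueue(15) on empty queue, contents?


enqueue(27) -> [27]
enqueue(24) -> [27, 24]
enqueue(9) -> [27, 24, 9]
enqueue(7) -> [27, 24, 9, 7]
enqueue(25) -> [27, 24, 9, 7, 25]
enqueue(27) -> [27, 24, 9, 7, 25, 27]
dequeue() returns 27 -> [24, 9, 7, 25, 27]
enqueue(5) -> [24, 9, 7, 25, 27, 5]
enqueue(15) -> [24, 9, 7, 25, 27, 5, 15]
Final queue (front to back): [24, 9, 7, 25, 27, 5, 15]


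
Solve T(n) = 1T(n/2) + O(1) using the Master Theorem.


a=1, b=2, c=0. log_2(1)=0 = c=0. Case 2: O(n^c log n) = O(log n)
Complexity: O(log n)


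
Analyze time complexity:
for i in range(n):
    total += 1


Per nesting level: O(n) = O(n)
Complexity: O(n)


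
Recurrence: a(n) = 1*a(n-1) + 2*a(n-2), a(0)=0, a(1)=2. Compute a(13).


Build bottom-up:
...a(11)=1366, a(12)=2730, a(13)=1*2730+2*1366=5462


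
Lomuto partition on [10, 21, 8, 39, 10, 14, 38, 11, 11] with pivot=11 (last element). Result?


Elements <= 11 go left of pivot.
Result: [10, 8, 10, 11, 11, 14, 38, 39, 21], pivot at index 4


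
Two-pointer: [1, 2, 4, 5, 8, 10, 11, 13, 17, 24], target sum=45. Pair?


Two pointers: lo=0, hi=9
No pair sums to 45


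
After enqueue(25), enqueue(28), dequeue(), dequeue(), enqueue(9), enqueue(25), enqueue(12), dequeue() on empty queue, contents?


enqueue(25) -> [25]
enqueue(28) -> [25, 28]
dequeue() returns 25 -> [28]
dequeue() returns 28 -> []
enqueue(9) -> [9]
enqueue(25) -> [9, 25]
enqueue(12) -> [9, 25, 12]
dequeue() returns 9 -> [25, 12]
Final queue (front to back): [25, 12]


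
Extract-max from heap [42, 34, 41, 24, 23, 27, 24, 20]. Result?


Max = 42
Replace root with last, heapify down
Resulting heap: [41, 34, 27, 24, 23, 20, 24]


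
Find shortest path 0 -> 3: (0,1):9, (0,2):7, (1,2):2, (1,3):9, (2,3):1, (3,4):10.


Dijkstra from 0:
Distances: {0: 0, 1: 9, 2: 7, 3: 8, 4: 18}
Shortest distance to 3 = 8, path = [0, 2, 3]


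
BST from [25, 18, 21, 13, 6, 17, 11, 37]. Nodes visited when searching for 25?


BST root = 25
Search for 25: compare at each node
Path: [25]


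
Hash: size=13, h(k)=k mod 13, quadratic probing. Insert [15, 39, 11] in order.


Insertions: 15->slot 2; 39->slot 0; 11->slot 11
Table: [39, None, 15, None, None, None, None, None, None, None, None, 11, None]


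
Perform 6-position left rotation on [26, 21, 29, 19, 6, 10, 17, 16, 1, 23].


Left rotate by 6: [17, 16, 1, 23, 26, 21, 29, 19, 6, 10]


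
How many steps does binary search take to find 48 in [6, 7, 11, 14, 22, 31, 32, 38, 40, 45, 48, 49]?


Search for 48:
[0,11] mid=5 arr[5]=31
[6,11] mid=8 arr[8]=40
[9,11] mid=10 arr[10]=48
Total: 3 comparisons


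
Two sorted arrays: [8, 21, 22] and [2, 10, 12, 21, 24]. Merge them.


Compare heads, take smaller each step.
Merged: [2, 8, 10, 12, 21, 21, 22, 24]


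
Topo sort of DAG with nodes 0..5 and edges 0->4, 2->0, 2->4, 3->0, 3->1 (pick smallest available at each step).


Kahn's algorithm, process smallest node first
Order: [2, 3, 0, 1, 4, 5]


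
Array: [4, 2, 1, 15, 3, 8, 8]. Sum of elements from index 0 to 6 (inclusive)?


Prefix sums: [0, 4, 6, 7, 22, 25, 33, 41]
Sum[0..6] = prefix[7] - prefix[0] = 41 - 0 = 41


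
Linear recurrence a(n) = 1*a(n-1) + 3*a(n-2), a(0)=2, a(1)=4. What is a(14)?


Build bottom-up:
...a(12)=40738, a(13)=93796, a(14)=1*93796+3*40738=216010


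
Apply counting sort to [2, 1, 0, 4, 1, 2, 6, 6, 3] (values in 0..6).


Count array: [1, 2, 2, 1, 1, 0, 2]
Reconstruct: [0, 1, 1, 2, 2, 3, 4, 6, 6]


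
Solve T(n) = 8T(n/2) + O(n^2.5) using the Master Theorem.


a=8, b=2, c=2.5. log_2(8)=3 > c=2.5. Case 1: O(n^log_b(a)) = O(n^3)
Complexity: O(n^3)


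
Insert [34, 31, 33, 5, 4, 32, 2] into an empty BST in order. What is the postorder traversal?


Root = 34; build tree by BST insertion.
Postorder traversal: [2, 4, 5, 32, 33, 31, 34]


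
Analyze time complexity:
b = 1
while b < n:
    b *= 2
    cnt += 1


Per nesting level: O(log n) = O(log n)
Complexity: O(log n)


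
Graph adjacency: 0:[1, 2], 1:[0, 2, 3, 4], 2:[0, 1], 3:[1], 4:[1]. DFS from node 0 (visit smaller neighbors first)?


DFS stack-based: start with [0]
Visit order: [0, 1, 2, 3, 4]


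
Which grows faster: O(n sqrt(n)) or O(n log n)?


linearithmic grows slower than n^1.5
O(n log n) is asymptotically smaller; O(n sqrt(n)) grows faster


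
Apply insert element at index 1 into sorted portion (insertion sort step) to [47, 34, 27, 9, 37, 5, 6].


After one pass: [34, 47, 27, 9, 37, 5, 6]


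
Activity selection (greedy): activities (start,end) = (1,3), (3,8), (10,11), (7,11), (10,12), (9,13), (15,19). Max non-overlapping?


Greedy: pick earliest-ending, then skip overlaps.
Selected (4 activities): [(1, 3), (3, 8), (10, 11), (15, 19)]


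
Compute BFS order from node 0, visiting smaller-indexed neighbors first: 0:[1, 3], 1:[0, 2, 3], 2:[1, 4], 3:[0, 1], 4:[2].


BFS queue: start with [0]
Visit order: [0, 1, 3, 2, 4]


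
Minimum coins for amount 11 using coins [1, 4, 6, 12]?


dp[0]=0; dp[i]=1+min(dp[i-c] for c in coins)
...dp[6]=1, dp[7]=2, dp[8]=2, dp[9]=3, dp[10]=2, dp[11]=3
Minimum coins for 11 = 3


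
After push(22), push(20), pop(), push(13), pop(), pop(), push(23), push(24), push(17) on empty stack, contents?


push(22) -> [22]
push(20) -> [22, 20]
pop() returns 20 -> [22]
push(13) -> [22, 13]
pop() returns 13 -> [22]
pop() returns 22 -> []
push(23) -> [23]
push(24) -> [23, 24]
push(17) -> [23, 24, 17]
Final stack (bottom to top): [23, 24, 17]


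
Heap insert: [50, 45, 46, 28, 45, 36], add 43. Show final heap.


Append 43: [50, 45, 46, 28, 45, 36, 43]
Bubble up: no swaps needed
Result: [50, 45, 46, 28, 45, 36, 43]


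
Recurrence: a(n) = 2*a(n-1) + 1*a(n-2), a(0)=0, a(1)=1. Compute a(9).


Build bottom-up:
...a(7)=169, a(8)=408, a(9)=2*408+1*169=985


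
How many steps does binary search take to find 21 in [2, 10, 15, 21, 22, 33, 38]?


Search for 21:
[0,6] mid=3 arr[3]=21
Total: 1 comparisons


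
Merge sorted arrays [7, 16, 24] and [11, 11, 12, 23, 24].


Compare heads, take smaller each step.
Merged: [7, 11, 11, 12, 16, 23, 24, 24]


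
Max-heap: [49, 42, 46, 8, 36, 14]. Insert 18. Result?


Append 18: [49, 42, 46, 8, 36, 14, 18]
Bubble up: no swaps needed
Result: [49, 42, 46, 8, 36, 14, 18]


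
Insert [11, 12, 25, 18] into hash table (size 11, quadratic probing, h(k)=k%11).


Insertions: 11->slot 0; 12->slot 1; 25->slot 3; 18->slot 7
Table: [11, 12, None, 25, None, None, None, 18, None, None, None]


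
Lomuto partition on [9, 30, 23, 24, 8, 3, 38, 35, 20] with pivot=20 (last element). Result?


Elements <= 20 go left of pivot.
Result: [9, 8, 3, 20, 30, 23, 38, 35, 24], pivot at index 3


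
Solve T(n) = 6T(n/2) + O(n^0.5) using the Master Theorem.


a=6, b=2, c=0.5. log_2(6)=2.585 > c=0.5. Case 1: O(n^log_b(a)) = O(n^2.585)
Complexity: O(n^2.585)


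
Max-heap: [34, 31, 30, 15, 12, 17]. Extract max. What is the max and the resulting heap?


Max = 34
Replace root with last, heapify down
Resulting heap: [31, 17, 30, 15, 12]


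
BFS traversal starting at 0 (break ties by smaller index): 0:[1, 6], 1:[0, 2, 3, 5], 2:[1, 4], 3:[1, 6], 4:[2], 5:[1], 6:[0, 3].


BFS queue: start with [0]
Visit order: [0, 1, 6, 2, 3, 5, 4]


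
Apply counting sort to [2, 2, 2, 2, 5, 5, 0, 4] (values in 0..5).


Count array: [1, 0, 4, 0, 1, 2]
Reconstruct: [0, 2, 2, 2, 2, 4, 5, 5]


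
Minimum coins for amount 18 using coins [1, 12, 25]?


dp[0]=0; dp[i]=1+min(dp[i-c] for c in coins)
...dp[13]=2, dp[14]=3, dp[15]=4, dp[16]=5, dp[17]=6, dp[18]=7
Minimum coins for 18 = 7


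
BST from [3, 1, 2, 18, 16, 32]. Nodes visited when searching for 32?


BST root = 3
Search for 32: compare at each node
Path: [3, 18, 32]


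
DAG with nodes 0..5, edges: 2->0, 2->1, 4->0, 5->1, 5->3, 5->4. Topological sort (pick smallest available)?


Kahn's algorithm, process smallest node first
Order: [2, 5, 1, 3, 4, 0]


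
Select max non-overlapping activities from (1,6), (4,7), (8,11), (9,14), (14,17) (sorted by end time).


Greedy: pick earliest-ending, then skip overlaps.
Selected (3 activities): [(1, 6), (8, 11), (14, 17)]


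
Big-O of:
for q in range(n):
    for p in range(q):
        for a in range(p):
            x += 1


Per nesting level: O(n) * O(n) [triangular over q] * O(n) [triangular over p] = O(n^3)
Complexity: O(n^3)


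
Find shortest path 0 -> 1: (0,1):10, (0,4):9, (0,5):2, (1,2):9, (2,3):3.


Dijkstra from 0:
Distances: {0: 0, 1: 10, 2: 19, 3: 22, 4: 9, 5: 2}
Shortest distance to 1 = 10, path = [0, 1]


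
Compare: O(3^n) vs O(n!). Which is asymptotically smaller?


exponential (base 3) grows slower than factorial
O(3^n) is asymptotically smaller; O(n!) grows faster


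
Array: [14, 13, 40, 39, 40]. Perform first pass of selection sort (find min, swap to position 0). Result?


After one pass: [13, 14, 40, 39, 40]


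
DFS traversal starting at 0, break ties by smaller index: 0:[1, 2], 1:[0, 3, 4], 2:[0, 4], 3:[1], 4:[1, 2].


DFS stack-based: start with [0]
Visit order: [0, 1, 3, 4, 2]


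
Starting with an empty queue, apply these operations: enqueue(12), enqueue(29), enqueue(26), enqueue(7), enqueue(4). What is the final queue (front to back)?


enqueue(12) -> [12]
enqueue(29) -> [12, 29]
enqueue(26) -> [12, 29, 26]
enqueue(7) -> [12, 29, 26, 7]
enqueue(4) -> [12, 29, 26, 7, 4]
Final queue (front to back): [12, 29, 26, 7, 4]


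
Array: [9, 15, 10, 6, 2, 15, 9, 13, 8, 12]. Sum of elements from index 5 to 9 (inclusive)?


Prefix sums: [0, 9, 24, 34, 40, 42, 57, 66, 79, 87, 99]
Sum[5..9] = prefix[10] - prefix[5] = 99 - 42 = 57


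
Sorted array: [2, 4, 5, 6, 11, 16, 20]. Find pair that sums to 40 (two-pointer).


Two pointers: lo=0, hi=6
No pair sums to 40


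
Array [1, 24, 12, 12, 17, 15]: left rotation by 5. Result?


Left rotate by 5: [15, 1, 24, 12, 12, 17]


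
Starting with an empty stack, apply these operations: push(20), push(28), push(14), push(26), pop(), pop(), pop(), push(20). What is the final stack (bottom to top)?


push(20) -> [20]
push(28) -> [20, 28]
push(14) -> [20, 28, 14]
push(26) -> [20, 28, 14, 26]
pop() returns 26 -> [20, 28, 14]
pop() returns 14 -> [20, 28]
pop() returns 28 -> [20]
push(20) -> [20, 20]
Final stack (bottom to top): [20, 20]


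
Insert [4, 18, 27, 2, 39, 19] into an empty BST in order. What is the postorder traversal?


Root = 4; build tree by BST insertion.
Postorder traversal: [2, 19, 39, 27, 18, 4]


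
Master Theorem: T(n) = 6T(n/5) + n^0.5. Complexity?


a=6, b=5, c=0.5. log_5(6)=1.113 > c=0.5. Case 1: O(n^log_b(a)) = O(n^1.113)
Complexity: O(n^1.113)


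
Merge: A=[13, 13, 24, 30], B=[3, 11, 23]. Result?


Compare heads, take smaller each step.
Merged: [3, 11, 13, 13, 23, 24, 30]


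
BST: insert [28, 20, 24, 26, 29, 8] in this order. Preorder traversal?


Root = 28; build tree by BST insertion.
Preorder traversal: [28, 20, 8, 24, 26, 29]


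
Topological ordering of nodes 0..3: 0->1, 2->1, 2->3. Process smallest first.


Kahn's algorithm, process smallest node first
Order: [0, 2, 1, 3]


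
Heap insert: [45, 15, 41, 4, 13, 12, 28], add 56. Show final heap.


Append 56: [45, 15, 41, 4, 13, 12, 28, 56]
Bubble up: swap idx 7(56) with idx 3(4); swap idx 3(56) with idx 1(15); swap idx 1(56) with idx 0(45)
Result: [56, 45, 41, 15, 13, 12, 28, 4]


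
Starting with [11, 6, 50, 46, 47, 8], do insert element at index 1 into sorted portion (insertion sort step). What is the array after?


After one pass: [6, 11, 50, 46, 47, 8]


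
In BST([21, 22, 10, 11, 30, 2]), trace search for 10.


BST root = 21
Search for 10: compare at each node
Path: [21, 10]


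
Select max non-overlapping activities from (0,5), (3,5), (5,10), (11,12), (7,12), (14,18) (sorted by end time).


Greedy: pick earliest-ending, then skip overlaps.
Selected (4 activities): [(0, 5), (5, 10), (11, 12), (14, 18)]


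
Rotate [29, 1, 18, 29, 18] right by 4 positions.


Right rotate by 4: [1, 18, 29, 18, 29]


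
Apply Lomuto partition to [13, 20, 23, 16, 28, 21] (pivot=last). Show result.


Elements <= 21 go left of pivot.
Result: [13, 20, 16, 21, 28, 23], pivot at index 3


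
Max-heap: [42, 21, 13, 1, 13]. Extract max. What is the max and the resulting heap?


Max = 42
Replace root with last, heapify down
Resulting heap: [21, 13, 13, 1]


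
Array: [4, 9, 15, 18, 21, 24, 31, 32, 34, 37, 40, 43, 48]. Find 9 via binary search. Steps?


Search for 9:
[0,12] mid=6 arr[6]=31
[0,5] mid=2 arr[2]=15
[0,1] mid=0 arr[0]=4
[1,1] mid=1 arr[1]=9
Total: 4 comparisons


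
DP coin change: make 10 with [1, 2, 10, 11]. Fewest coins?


dp[0]=0; dp[i]=1+min(dp[i-c] for c in coins)
...dp[5]=3, dp[6]=3, dp[7]=4, dp[8]=4, dp[9]=5, dp[10]=1
Minimum coins for 10 = 1


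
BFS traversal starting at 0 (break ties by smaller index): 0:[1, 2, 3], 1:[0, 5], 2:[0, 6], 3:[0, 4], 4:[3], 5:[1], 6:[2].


BFS queue: start with [0]
Visit order: [0, 1, 2, 3, 5, 6, 4]


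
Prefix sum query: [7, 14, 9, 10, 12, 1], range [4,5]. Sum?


Prefix sums: [0, 7, 21, 30, 40, 52, 53]
Sum[4..5] = prefix[6] - prefix[4] = 53 - 40 = 13


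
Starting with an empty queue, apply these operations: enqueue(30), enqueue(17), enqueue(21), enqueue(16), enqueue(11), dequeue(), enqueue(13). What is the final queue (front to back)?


enqueue(30) -> [30]
enqueue(17) -> [30, 17]
enqueue(21) -> [30, 17, 21]
enqueue(16) -> [30, 17, 21, 16]
enqueue(11) -> [30, 17, 21, 16, 11]
dequeue() returns 30 -> [17, 21, 16, 11]
enqueue(13) -> [17, 21, 16, 11, 13]
Final queue (front to back): [17, 21, 16, 11, 13]


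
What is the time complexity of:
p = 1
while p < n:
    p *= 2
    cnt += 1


Per nesting level: O(log n) = O(log n)
Complexity: O(log n)


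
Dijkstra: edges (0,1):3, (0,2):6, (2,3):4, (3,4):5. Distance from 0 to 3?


Dijkstra from 0:
Distances: {0: 0, 1: 3, 2: 6, 3: 10, 4: 15}
Shortest distance to 3 = 10, path = [0, 2, 3]


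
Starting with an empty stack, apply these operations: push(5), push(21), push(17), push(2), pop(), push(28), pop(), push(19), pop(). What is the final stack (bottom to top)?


push(5) -> [5]
push(21) -> [5, 21]
push(17) -> [5, 21, 17]
push(2) -> [5, 21, 17, 2]
pop() returns 2 -> [5, 21, 17]
push(28) -> [5, 21, 17, 28]
pop() returns 28 -> [5, 21, 17]
push(19) -> [5, 21, 17, 19]
pop() returns 19 -> [5, 21, 17]
Final stack (bottom to top): [5, 21, 17]


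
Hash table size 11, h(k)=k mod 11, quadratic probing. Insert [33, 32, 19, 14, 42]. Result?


Insertions: 33->slot 0; 32->slot 10; 19->slot 8; 14->slot 3; 42->slot 9
Table: [33, None, None, 14, None, None, None, None, 19, 42, 32]


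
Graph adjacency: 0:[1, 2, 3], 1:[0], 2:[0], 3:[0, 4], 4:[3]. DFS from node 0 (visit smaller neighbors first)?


DFS stack-based: start with [0]
Visit order: [0, 1, 2, 3, 4]


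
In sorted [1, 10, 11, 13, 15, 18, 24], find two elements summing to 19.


Two pointers: lo=0, hi=6
Found pair: (1, 18) summing to 19


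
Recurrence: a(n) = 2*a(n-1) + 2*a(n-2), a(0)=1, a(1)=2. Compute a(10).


Build bottom-up:
...a(8)=2448, a(9)=6688, a(10)=2*6688+2*2448=18272


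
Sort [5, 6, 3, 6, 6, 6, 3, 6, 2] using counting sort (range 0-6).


Count array: [0, 0, 1, 2, 0, 1, 5]
Reconstruct: [2, 3, 3, 5, 6, 6, 6, 6, 6]


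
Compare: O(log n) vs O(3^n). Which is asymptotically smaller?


logarithmic grows slower than exponential (base 3)
O(log n) is asymptotically smaller; O(3^n) grows faster


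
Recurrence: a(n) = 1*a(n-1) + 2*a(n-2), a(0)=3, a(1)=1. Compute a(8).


Build bottom-up:
...a(6)=87, a(7)=169, a(8)=1*169+2*87=343


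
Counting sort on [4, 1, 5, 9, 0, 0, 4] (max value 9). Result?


Count array: [2, 1, 0, 0, 2, 1, 0, 0, 0, 1]
Reconstruct: [0, 0, 1, 4, 4, 5, 9]


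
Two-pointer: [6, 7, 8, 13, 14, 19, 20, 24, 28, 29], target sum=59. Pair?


Two pointers: lo=0, hi=9
No pair sums to 59


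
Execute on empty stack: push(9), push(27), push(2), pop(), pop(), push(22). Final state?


push(9) -> [9]
push(27) -> [9, 27]
push(2) -> [9, 27, 2]
pop() returns 2 -> [9, 27]
pop() returns 27 -> [9]
push(22) -> [9, 22]
Final stack (bottom to top): [9, 22]


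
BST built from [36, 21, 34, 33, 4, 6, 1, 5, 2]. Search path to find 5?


BST root = 36
Search for 5: compare at each node
Path: [36, 21, 4, 6, 5]


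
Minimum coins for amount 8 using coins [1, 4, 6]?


dp[0]=0; dp[i]=1+min(dp[i-c] for c in coins)
...dp[3]=3, dp[4]=1, dp[5]=2, dp[6]=1, dp[7]=2, dp[8]=2
Minimum coins for 8 = 2


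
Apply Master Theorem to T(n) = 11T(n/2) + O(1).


a=11, b=2, c=0. log_2(11)=3.459 > c=0. Case 1: O(n^log_b(a)) = O(n^3.459)
Complexity: O(n^3.459)


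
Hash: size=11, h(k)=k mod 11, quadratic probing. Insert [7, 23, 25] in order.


Insertions: 7->slot 7; 23->slot 1; 25->slot 3
Table: [None, 23, None, 25, None, None, None, 7, None, None, None]


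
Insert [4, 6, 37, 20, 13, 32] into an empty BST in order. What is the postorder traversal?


Root = 4; build tree by BST insertion.
Postorder traversal: [13, 32, 20, 37, 6, 4]


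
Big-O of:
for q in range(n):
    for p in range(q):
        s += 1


Per nesting level: O(n) * O(n) [triangular over q] = O(n^2)
Complexity: O(n^2)


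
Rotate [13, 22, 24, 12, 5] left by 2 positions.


Left rotate by 2: [24, 12, 5, 13, 22]


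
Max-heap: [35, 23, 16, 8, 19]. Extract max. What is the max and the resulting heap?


Max = 35
Replace root with last, heapify down
Resulting heap: [23, 19, 16, 8]


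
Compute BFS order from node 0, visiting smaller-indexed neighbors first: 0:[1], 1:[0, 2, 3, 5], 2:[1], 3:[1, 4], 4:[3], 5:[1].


BFS queue: start with [0]
Visit order: [0, 1, 2, 3, 5, 4]


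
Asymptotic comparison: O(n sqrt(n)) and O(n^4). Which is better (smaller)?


n^1.5 grows slower than quartic
O(n sqrt(n)) is asymptotically smaller; O(n^4) grows faster


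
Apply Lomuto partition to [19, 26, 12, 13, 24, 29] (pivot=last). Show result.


Elements <= 29 go left of pivot.
Result: [19, 26, 12, 13, 24, 29], pivot at index 5


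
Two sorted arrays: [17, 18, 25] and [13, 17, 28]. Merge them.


Compare heads, take smaller each step.
Merged: [13, 17, 17, 18, 25, 28]


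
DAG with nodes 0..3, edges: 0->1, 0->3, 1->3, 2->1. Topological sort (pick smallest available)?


Kahn's algorithm, process smallest node first
Order: [0, 2, 1, 3]


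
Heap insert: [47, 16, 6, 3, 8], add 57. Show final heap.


Append 57: [47, 16, 6, 3, 8, 57]
Bubble up: swap idx 5(57) with idx 2(6); swap idx 2(57) with idx 0(47)
Result: [57, 16, 47, 3, 8, 6]


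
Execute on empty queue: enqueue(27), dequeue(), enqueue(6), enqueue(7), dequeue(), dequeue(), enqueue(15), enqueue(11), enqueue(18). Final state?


enqueue(27) -> [27]
dequeue() returns 27 -> []
enqueue(6) -> [6]
enqueue(7) -> [6, 7]
dequeue() returns 6 -> [7]
dequeue() returns 7 -> []
enqueue(15) -> [15]
enqueue(11) -> [15, 11]
enqueue(18) -> [15, 11, 18]
Final queue (front to back): [15, 11, 18]


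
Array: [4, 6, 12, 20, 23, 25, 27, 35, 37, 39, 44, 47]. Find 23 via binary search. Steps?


Search for 23:
[0,11] mid=5 arr[5]=25
[0,4] mid=2 arr[2]=12
[3,4] mid=3 arr[3]=20
[4,4] mid=4 arr[4]=23
Total: 4 comparisons


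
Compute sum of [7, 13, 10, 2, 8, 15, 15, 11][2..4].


Prefix sums: [0, 7, 20, 30, 32, 40, 55, 70, 81]
Sum[2..4] = prefix[5] - prefix[2] = 40 - 20 = 20


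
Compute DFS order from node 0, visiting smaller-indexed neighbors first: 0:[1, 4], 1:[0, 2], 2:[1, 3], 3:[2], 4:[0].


DFS stack-based: start with [0]
Visit order: [0, 1, 2, 3, 4]


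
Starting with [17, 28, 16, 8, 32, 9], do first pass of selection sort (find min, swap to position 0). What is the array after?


After one pass: [8, 28, 16, 17, 32, 9]


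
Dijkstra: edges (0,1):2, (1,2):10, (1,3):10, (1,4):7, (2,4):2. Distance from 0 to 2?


Dijkstra from 0:
Distances: {0: 0, 1: 2, 2: 11, 3: 12, 4: 9}
Shortest distance to 2 = 11, path = [0, 1, 4, 2]


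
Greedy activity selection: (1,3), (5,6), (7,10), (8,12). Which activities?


Greedy: pick earliest-ending, then skip overlaps.
Selected (3 activities): [(1, 3), (5, 6), (7, 10)]


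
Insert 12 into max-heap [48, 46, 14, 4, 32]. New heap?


Append 12: [48, 46, 14, 4, 32, 12]
Bubble up: no swaps needed
Result: [48, 46, 14, 4, 32, 12]


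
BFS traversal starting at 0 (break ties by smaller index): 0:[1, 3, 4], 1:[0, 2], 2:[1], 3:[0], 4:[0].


BFS queue: start with [0]
Visit order: [0, 1, 3, 4, 2]


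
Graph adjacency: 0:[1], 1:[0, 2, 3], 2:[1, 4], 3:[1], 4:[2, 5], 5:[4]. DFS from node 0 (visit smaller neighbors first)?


DFS stack-based: start with [0]
Visit order: [0, 1, 2, 4, 5, 3]


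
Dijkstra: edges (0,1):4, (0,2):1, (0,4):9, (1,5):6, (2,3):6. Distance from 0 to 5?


Dijkstra from 0:
Distances: {0: 0, 1: 4, 2: 1, 3: 7, 4: 9, 5: 10}
Shortest distance to 5 = 10, path = [0, 1, 5]
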